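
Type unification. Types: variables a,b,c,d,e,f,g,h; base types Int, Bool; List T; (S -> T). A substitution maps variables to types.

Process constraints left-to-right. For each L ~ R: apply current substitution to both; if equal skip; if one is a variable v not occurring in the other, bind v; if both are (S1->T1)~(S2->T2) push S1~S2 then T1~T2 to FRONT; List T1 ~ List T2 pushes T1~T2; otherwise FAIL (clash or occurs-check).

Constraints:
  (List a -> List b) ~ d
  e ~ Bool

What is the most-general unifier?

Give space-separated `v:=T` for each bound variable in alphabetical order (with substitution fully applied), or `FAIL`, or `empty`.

Answer: d:=(List a -> List b) e:=Bool

Derivation:
step 1: unify (List a -> List b) ~ d  [subst: {-} | 1 pending]
  bind d := (List a -> List b)
step 2: unify e ~ Bool  [subst: {d:=(List a -> List b)} | 0 pending]
  bind e := Bool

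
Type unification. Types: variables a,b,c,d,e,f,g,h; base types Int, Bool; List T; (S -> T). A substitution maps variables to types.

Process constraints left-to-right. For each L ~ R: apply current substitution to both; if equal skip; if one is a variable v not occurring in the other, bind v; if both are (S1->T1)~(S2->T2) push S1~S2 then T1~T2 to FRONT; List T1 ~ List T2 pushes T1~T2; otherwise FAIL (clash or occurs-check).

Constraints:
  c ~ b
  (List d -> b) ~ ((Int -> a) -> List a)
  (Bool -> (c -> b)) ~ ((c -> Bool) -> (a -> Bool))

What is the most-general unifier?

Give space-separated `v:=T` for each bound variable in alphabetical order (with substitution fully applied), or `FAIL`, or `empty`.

step 1: unify c ~ b  [subst: {-} | 2 pending]
  bind c := b
step 2: unify (List d -> b) ~ ((Int -> a) -> List a)  [subst: {c:=b} | 1 pending]
  -> decompose arrow: push List d~(Int -> a), b~List a
step 3: unify List d ~ (Int -> a)  [subst: {c:=b} | 2 pending]
  clash: List d vs (Int -> a)

Answer: FAIL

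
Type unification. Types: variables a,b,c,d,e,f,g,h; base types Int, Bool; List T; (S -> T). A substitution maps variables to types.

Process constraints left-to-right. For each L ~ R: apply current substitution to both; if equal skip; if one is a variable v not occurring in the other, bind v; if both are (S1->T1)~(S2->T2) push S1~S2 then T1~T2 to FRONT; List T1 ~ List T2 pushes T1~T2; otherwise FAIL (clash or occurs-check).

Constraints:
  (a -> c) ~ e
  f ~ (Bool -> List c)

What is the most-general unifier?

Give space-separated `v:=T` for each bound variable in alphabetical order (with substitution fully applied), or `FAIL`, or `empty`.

step 1: unify (a -> c) ~ e  [subst: {-} | 1 pending]
  bind e := (a -> c)
step 2: unify f ~ (Bool -> List c)  [subst: {e:=(a -> c)} | 0 pending]
  bind f := (Bool -> List c)

Answer: e:=(a -> c) f:=(Bool -> List c)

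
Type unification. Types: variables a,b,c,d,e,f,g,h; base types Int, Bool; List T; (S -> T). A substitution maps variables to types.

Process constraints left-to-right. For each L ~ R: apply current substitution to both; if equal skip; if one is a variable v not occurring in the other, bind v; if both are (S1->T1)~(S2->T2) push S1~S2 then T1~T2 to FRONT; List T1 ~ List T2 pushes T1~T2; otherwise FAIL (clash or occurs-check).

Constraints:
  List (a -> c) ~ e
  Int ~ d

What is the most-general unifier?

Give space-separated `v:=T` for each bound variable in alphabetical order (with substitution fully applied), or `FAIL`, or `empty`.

step 1: unify List (a -> c) ~ e  [subst: {-} | 1 pending]
  bind e := List (a -> c)
step 2: unify Int ~ d  [subst: {e:=List (a -> c)} | 0 pending]
  bind d := Int

Answer: d:=Int e:=List (a -> c)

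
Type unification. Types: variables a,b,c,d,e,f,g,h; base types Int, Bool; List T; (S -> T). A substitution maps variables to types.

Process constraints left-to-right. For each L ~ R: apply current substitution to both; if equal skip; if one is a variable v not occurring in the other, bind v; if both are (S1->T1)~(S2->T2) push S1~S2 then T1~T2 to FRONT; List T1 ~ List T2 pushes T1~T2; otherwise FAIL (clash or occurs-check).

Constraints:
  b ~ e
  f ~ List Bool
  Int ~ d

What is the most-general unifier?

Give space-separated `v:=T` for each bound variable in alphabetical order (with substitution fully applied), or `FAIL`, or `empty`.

Answer: b:=e d:=Int f:=List Bool

Derivation:
step 1: unify b ~ e  [subst: {-} | 2 pending]
  bind b := e
step 2: unify f ~ List Bool  [subst: {b:=e} | 1 pending]
  bind f := List Bool
step 3: unify Int ~ d  [subst: {b:=e, f:=List Bool} | 0 pending]
  bind d := Int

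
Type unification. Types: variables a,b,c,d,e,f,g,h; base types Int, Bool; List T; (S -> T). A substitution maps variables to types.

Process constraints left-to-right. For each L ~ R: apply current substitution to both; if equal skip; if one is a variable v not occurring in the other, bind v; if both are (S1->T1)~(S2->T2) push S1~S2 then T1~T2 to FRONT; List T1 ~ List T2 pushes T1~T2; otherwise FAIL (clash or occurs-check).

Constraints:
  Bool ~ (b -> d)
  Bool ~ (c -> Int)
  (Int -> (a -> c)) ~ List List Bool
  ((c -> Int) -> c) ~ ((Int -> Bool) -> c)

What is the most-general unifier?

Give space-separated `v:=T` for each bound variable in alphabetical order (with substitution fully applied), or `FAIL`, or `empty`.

step 1: unify Bool ~ (b -> d)  [subst: {-} | 3 pending]
  clash: Bool vs (b -> d)

Answer: FAIL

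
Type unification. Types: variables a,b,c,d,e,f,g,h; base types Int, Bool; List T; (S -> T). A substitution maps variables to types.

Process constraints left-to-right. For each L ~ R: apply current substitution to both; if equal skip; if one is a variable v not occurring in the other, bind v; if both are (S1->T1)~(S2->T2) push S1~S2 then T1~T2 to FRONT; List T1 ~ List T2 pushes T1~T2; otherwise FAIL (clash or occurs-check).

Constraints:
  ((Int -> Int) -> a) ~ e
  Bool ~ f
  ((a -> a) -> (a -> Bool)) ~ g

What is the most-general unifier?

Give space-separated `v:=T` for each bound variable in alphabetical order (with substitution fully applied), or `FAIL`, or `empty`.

step 1: unify ((Int -> Int) -> a) ~ e  [subst: {-} | 2 pending]
  bind e := ((Int -> Int) -> a)
step 2: unify Bool ~ f  [subst: {e:=((Int -> Int) -> a)} | 1 pending]
  bind f := Bool
step 3: unify ((a -> a) -> (a -> Bool)) ~ g  [subst: {e:=((Int -> Int) -> a), f:=Bool} | 0 pending]
  bind g := ((a -> a) -> (a -> Bool))

Answer: e:=((Int -> Int) -> a) f:=Bool g:=((a -> a) -> (a -> Bool))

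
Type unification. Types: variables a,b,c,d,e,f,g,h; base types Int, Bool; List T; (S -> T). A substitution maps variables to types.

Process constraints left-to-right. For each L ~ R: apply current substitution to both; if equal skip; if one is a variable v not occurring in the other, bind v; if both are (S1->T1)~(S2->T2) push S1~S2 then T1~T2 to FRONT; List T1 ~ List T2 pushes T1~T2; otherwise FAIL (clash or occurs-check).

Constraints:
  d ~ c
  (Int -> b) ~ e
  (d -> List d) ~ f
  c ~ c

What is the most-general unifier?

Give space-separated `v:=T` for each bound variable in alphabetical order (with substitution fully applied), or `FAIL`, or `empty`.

Answer: d:=c e:=(Int -> b) f:=(c -> List c)

Derivation:
step 1: unify d ~ c  [subst: {-} | 3 pending]
  bind d := c
step 2: unify (Int -> b) ~ e  [subst: {d:=c} | 2 pending]
  bind e := (Int -> b)
step 3: unify (c -> List c) ~ f  [subst: {d:=c, e:=(Int -> b)} | 1 pending]
  bind f := (c -> List c)
step 4: unify c ~ c  [subst: {d:=c, e:=(Int -> b), f:=(c -> List c)} | 0 pending]
  -> identical, skip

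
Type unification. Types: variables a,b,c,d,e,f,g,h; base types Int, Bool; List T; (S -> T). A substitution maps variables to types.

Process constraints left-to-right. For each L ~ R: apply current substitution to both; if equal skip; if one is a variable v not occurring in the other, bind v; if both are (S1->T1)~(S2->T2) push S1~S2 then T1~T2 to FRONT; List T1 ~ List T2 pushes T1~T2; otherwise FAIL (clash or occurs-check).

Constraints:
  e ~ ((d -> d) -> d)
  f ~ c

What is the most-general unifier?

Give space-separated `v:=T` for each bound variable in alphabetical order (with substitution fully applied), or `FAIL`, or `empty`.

step 1: unify e ~ ((d -> d) -> d)  [subst: {-} | 1 pending]
  bind e := ((d -> d) -> d)
step 2: unify f ~ c  [subst: {e:=((d -> d) -> d)} | 0 pending]
  bind f := c

Answer: e:=((d -> d) -> d) f:=c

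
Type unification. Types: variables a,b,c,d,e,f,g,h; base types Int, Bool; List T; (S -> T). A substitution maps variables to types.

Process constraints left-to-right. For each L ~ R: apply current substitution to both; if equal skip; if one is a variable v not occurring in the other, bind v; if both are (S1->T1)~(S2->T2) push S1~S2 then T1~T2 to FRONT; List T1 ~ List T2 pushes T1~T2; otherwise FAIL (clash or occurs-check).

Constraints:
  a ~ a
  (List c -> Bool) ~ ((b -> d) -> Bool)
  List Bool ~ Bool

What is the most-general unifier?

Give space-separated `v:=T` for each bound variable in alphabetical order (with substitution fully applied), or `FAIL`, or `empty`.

step 1: unify a ~ a  [subst: {-} | 2 pending]
  -> identical, skip
step 2: unify (List c -> Bool) ~ ((b -> d) -> Bool)  [subst: {-} | 1 pending]
  -> decompose arrow: push List c~(b -> d), Bool~Bool
step 3: unify List c ~ (b -> d)  [subst: {-} | 2 pending]
  clash: List c vs (b -> d)

Answer: FAIL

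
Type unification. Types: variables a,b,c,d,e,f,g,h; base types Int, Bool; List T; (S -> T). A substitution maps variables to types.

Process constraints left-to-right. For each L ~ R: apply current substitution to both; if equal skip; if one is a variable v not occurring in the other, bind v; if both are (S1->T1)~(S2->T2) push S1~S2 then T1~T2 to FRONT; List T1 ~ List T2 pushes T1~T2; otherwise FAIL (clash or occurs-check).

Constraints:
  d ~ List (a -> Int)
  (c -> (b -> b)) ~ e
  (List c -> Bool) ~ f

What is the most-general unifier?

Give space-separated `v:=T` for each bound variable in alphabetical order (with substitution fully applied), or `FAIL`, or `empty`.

step 1: unify d ~ List (a -> Int)  [subst: {-} | 2 pending]
  bind d := List (a -> Int)
step 2: unify (c -> (b -> b)) ~ e  [subst: {d:=List (a -> Int)} | 1 pending]
  bind e := (c -> (b -> b))
step 3: unify (List c -> Bool) ~ f  [subst: {d:=List (a -> Int), e:=(c -> (b -> b))} | 0 pending]
  bind f := (List c -> Bool)

Answer: d:=List (a -> Int) e:=(c -> (b -> b)) f:=(List c -> Bool)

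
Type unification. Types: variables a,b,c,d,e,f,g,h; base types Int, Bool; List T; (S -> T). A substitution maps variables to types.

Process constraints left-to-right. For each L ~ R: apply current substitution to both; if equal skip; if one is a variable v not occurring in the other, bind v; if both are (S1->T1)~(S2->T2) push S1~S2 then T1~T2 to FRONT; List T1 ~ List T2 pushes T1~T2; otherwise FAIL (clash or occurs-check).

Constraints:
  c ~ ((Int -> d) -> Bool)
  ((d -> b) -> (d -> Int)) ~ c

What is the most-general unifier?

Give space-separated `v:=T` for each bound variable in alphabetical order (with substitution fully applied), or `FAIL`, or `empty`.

Answer: FAIL

Derivation:
step 1: unify c ~ ((Int -> d) -> Bool)  [subst: {-} | 1 pending]
  bind c := ((Int -> d) -> Bool)
step 2: unify ((d -> b) -> (d -> Int)) ~ ((Int -> d) -> Bool)  [subst: {c:=((Int -> d) -> Bool)} | 0 pending]
  -> decompose arrow: push (d -> b)~(Int -> d), (d -> Int)~Bool
step 3: unify (d -> b) ~ (Int -> d)  [subst: {c:=((Int -> d) -> Bool)} | 1 pending]
  -> decompose arrow: push d~Int, b~d
step 4: unify d ~ Int  [subst: {c:=((Int -> d) -> Bool)} | 2 pending]
  bind d := Int
step 5: unify b ~ Int  [subst: {c:=((Int -> d) -> Bool), d:=Int} | 1 pending]
  bind b := Int
step 6: unify (Int -> Int) ~ Bool  [subst: {c:=((Int -> d) -> Bool), d:=Int, b:=Int} | 0 pending]
  clash: (Int -> Int) vs Bool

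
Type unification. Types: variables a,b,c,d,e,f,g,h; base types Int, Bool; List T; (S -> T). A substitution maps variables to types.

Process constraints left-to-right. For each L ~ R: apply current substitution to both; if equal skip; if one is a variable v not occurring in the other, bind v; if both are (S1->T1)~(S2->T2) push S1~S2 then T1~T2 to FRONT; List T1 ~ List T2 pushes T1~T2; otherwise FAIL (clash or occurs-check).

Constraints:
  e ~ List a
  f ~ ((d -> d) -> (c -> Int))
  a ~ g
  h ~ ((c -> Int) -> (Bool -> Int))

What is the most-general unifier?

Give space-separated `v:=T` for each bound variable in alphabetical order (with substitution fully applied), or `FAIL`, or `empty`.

step 1: unify e ~ List a  [subst: {-} | 3 pending]
  bind e := List a
step 2: unify f ~ ((d -> d) -> (c -> Int))  [subst: {e:=List a} | 2 pending]
  bind f := ((d -> d) -> (c -> Int))
step 3: unify a ~ g  [subst: {e:=List a, f:=((d -> d) -> (c -> Int))} | 1 pending]
  bind a := g
step 4: unify h ~ ((c -> Int) -> (Bool -> Int))  [subst: {e:=List a, f:=((d -> d) -> (c -> Int)), a:=g} | 0 pending]
  bind h := ((c -> Int) -> (Bool -> Int))

Answer: a:=g e:=List g f:=((d -> d) -> (c -> Int)) h:=((c -> Int) -> (Bool -> Int))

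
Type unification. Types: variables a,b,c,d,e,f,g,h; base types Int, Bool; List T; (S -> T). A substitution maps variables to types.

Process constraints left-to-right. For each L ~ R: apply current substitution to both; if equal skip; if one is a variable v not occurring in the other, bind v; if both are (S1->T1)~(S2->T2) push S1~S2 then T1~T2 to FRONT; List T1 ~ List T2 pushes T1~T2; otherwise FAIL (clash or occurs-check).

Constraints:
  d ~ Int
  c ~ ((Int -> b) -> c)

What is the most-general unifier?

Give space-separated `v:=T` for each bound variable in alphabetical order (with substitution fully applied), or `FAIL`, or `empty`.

step 1: unify d ~ Int  [subst: {-} | 1 pending]
  bind d := Int
step 2: unify c ~ ((Int -> b) -> c)  [subst: {d:=Int} | 0 pending]
  occurs-check fail: c in ((Int -> b) -> c)

Answer: FAIL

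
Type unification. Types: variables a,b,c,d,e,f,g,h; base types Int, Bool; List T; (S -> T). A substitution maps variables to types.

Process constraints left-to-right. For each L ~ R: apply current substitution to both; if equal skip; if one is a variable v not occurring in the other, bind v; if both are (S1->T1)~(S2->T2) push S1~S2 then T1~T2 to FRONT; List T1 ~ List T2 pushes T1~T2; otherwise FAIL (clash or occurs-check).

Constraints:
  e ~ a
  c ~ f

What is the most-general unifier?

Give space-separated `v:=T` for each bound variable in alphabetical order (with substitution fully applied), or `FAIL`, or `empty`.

Answer: c:=f e:=a

Derivation:
step 1: unify e ~ a  [subst: {-} | 1 pending]
  bind e := a
step 2: unify c ~ f  [subst: {e:=a} | 0 pending]
  bind c := f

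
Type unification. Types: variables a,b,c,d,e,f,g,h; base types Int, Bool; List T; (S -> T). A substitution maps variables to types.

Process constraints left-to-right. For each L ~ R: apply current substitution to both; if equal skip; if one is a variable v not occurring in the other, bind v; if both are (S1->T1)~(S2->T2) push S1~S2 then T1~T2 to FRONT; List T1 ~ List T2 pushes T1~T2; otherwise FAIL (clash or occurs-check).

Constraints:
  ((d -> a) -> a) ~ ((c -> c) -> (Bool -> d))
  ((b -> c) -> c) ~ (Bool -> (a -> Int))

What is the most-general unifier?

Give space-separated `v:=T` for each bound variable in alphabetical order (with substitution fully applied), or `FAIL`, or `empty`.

Answer: FAIL

Derivation:
step 1: unify ((d -> a) -> a) ~ ((c -> c) -> (Bool -> d))  [subst: {-} | 1 pending]
  -> decompose arrow: push (d -> a)~(c -> c), a~(Bool -> d)
step 2: unify (d -> a) ~ (c -> c)  [subst: {-} | 2 pending]
  -> decompose arrow: push d~c, a~c
step 3: unify d ~ c  [subst: {-} | 3 pending]
  bind d := c
step 4: unify a ~ c  [subst: {d:=c} | 2 pending]
  bind a := c
step 5: unify c ~ (Bool -> c)  [subst: {d:=c, a:=c} | 1 pending]
  occurs-check fail: c in (Bool -> c)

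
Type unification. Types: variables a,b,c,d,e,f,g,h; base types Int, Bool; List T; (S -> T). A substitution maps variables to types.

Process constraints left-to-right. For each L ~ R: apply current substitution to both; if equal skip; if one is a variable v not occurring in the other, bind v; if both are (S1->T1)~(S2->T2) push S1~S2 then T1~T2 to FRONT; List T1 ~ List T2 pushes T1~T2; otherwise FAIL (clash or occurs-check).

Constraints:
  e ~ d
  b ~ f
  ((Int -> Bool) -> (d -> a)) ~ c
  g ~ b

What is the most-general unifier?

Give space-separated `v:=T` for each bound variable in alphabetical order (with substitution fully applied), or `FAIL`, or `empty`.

step 1: unify e ~ d  [subst: {-} | 3 pending]
  bind e := d
step 2: unify b ~ f  [subst: {e:=d} | 2 pending]
  bind b := f
step 3: unify ((Int -> Bool) -> (d -> a)) ~ c  [subst: {e:=d, b:=f} | 1 pending]
  bind c := ((Int -> Bool) -> (d -> a))
step 4: unify g ~ f  [subst: {e:=d, b:=f, c:=((Int -> Bool) -> (d -> a))} | 0 pending]
  bind g := f

Answer: b:=f c:=((Int -> Bool) -> (d -> a)) e:=d g:=f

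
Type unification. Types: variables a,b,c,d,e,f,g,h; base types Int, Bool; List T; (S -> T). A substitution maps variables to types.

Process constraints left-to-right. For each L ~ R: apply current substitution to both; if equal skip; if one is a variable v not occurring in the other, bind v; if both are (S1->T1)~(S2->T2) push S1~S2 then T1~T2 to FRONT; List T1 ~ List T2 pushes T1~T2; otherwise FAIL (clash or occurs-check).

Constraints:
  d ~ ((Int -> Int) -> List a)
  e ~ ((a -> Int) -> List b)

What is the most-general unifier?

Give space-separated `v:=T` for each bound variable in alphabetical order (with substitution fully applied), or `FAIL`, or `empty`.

Answer: d:=((Int -> Int) -> List a) e:=((a -> Int) -> List b)

Derivation:
step 1: unify d ~ ((Int -> Int) -> List a)  [subst: {-} | 1 pending]
  bind d := ((Int -> Int) -> List a)
step 2: unify e ~ ((a -> Int) -> List b)  [subst: {d:=((Int -> Int) -> List a)} | 0 pending]
  bind e := ((a -> Int) -> List b)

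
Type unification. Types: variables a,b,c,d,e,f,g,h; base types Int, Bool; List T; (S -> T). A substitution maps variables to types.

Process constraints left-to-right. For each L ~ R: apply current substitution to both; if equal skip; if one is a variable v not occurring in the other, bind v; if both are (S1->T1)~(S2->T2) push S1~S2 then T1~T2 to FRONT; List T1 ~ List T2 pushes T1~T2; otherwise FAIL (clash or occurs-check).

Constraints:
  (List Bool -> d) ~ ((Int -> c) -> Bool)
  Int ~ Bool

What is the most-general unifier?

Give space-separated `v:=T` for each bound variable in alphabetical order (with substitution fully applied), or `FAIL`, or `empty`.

step 1: unify (List Bool -> d) ~ ((Int -> c) -> Bool)  [subst: {-} | 1 pending]
  -> decompose arrow: push List Bool~(Int -> c), d~Bool
step 2: unify List Bool ~ (Int -> c)  [subst: {-} | 2 pending]
  clash: List Bool vs (Int -> c)

Answer: FAIL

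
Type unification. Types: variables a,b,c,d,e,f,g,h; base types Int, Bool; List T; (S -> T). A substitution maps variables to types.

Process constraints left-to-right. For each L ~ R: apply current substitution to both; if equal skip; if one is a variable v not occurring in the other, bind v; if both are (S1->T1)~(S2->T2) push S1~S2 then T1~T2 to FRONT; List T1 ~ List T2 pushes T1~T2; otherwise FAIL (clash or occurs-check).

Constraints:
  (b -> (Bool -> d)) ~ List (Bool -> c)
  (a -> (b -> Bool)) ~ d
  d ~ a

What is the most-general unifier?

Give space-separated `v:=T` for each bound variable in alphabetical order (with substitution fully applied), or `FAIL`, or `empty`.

step 1: unify (b -> (Bool -> d)) ~ List (Bool -> c)  [subst: {-} | 2 pending]
  clash: (b -> (Bool -> d)) vs List (Bool -> c)

Answer: FAIL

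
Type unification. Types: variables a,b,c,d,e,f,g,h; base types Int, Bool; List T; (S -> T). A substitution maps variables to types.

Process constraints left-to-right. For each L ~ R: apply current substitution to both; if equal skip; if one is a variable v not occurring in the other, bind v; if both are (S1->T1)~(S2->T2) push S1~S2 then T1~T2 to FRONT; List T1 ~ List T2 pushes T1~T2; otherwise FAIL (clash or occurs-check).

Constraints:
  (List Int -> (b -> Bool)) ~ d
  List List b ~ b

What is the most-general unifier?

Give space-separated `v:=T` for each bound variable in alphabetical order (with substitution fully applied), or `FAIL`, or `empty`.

step 1: unify (List Int -> (b -> Bool)) ~ d  [subst: {-} | 1 pending]
  bind d := (List Int -> (b -> Bool))
step 2: unify List List b ~ b  [subst: {d:=(List Int -> (b -> Bool))} | 0 pending]
  occurs-check fail

Answer: FAIL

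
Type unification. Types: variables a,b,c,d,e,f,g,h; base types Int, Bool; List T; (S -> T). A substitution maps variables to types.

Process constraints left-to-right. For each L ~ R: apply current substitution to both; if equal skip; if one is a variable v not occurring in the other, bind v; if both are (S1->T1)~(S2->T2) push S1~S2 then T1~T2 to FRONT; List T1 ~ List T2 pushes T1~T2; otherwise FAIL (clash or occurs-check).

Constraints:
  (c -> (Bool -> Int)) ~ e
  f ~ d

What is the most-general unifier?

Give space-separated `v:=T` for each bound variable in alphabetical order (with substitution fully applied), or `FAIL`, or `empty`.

Answer: e:=(c -> (Bool -> Int)) f:=d

Derivation:
step 1: unify (c -> (Bool -> Int)) ~ e  [subst: {-} | 1 pending]
  bind e := (c -> (Bool -> Int))
step 2: unify f ~ d  [subst: {e:=(c -> (Bool -> Int))} | 0 pending]
  bind f := d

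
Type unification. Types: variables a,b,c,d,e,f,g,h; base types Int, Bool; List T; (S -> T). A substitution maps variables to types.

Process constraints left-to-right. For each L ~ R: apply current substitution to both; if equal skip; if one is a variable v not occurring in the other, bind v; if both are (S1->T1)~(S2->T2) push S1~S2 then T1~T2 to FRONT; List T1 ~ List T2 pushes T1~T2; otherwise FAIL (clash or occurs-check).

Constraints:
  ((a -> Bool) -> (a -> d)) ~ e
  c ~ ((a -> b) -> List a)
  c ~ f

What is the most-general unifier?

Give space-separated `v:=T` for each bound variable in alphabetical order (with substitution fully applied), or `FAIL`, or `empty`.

step 1: unify ((a -> Bool) -> (a -> d)) ~ e  [subst: {-} | 2 pending]
  bind e := ((a -> Bool) -> (a -> d))
step 2: unify c ~ ((a -> b) -> List a)  [subst: {e:=((a -> Bool) -> (a -> d))} | 1 pending]
  bind c := ((a -> b) -> List a)
step 3: unify ((a -> b) -> List a) ~ f  [subst: {e:=((a -> Bool) -> (a -> d)), c:=((a -> b) -> List a)} | 0 pending]
  bind f := ((a -> b) -> List a)

Answer: c:=((a -> b) -> List a) e:=((a -> Bool) -> (a -> d)) f:=((a -> b) -> List a)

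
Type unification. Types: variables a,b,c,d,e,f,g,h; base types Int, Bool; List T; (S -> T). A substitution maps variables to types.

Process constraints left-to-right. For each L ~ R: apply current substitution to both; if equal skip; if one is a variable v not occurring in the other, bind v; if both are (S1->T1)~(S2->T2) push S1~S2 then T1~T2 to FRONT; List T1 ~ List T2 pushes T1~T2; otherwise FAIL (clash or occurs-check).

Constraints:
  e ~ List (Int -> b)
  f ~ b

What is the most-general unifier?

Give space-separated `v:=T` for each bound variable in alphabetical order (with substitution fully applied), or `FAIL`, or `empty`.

Answer: e:=List (Int -> b) f:=b

Derivation:
step 1: unify e ~ List (Int -> b)  [subst: {-} | 1 pending]
  bind e := List (Int -> b)
step 2: unify f ~ b  [subst: {e:=List (Int -> b)} | 0 pending]
  bind f := b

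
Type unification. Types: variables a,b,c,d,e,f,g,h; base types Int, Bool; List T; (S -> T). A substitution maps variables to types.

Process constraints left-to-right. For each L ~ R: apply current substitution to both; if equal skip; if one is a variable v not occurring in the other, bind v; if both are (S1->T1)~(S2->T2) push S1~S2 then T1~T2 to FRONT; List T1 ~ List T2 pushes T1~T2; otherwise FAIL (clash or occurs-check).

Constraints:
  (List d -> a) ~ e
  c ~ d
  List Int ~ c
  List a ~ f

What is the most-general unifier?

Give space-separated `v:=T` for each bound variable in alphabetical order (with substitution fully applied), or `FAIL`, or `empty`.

step 1: unify (List d -> a) ~ e  [subst: {-} | 3 pending]
  bind e := (List d -> a)
step 2: unify c ~ d  [subst: {e:=(List d -> a)} | 2 pending]
  bind c := d
step 3: unify List Int ~ d  [subst: {e:=(List d -> a), c:=d} | 1 pending]
  bind d := List Int
step 4: unify List a ~ f  [subst: {e:=(List d -> a), c:=d, d:=List Int} | 0 pending]
  bind f := List a

Answer: c:=List Int d:=List Int e:=(List List Int -> a) f:=List a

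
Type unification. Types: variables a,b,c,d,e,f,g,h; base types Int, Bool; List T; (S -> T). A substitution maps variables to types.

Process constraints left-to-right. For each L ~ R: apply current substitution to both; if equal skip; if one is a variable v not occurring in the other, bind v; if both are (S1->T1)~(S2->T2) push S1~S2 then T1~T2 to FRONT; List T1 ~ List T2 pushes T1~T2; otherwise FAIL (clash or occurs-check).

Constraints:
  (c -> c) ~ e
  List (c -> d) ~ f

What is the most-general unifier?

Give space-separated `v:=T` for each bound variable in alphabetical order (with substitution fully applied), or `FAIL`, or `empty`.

Answer: e:=(c -> c) f:=List (c -> d)

Derivation:
step 1: unify (c -> c) ~ e  [subst: {-} | 1 pending]
  bind e := (c -> c)
step 2: unify List (c -> d) ~ f  [subst: {e:=(c -> c)} | 0 pending]
  bind f := List (c -> d)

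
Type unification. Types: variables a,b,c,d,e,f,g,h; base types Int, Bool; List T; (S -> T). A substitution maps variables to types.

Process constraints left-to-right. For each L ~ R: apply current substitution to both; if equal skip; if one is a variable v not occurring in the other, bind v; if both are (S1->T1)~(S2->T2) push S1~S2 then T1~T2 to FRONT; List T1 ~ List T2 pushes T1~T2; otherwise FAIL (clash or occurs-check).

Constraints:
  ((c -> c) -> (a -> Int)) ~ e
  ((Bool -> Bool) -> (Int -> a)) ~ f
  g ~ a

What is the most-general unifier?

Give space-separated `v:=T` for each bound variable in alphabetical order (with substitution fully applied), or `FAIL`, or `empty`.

Answer: e:=((c -> c) -> (a -> Int)) f:=((Bool -> Bool) -> (Int -> a)) g:=a

Derivation:
step 1: unify ((c -> c) -> (a -> Int)) ~ e  [subst: {-} | 2 pending]
  bind e := ((c -> c) -> (a -> Int))
step 2: unify ((Bool -> Bool) -> (Int -> a)) ~ f  [subst: {e:=((c -> c) -> (a -> Int))} | 1 pending]
  bind f := ((Bool -> Bool) -> (Int -> a))
step 3: unify g ~ a  [subst: {e:=((c -> c) -> (a -> Int)), f:=((Bool -> Bool) -> (Int -> a))} | 0 pending]
  bind g := a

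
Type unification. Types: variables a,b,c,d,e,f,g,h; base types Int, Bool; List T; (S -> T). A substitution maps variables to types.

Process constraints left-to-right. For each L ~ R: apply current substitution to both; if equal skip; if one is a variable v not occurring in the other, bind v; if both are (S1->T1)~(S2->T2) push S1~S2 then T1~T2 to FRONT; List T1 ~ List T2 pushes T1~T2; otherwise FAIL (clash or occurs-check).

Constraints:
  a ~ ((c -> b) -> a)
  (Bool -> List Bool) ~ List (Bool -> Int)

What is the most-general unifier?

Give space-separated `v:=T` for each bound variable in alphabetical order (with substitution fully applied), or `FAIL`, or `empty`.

Answer: FAIL

Derivation:
step 1: unify a ~ ((c -> b) -> a)  [subst: {-} | 1 pending]
  occurs-check fail: a in ((c -> b) -> a)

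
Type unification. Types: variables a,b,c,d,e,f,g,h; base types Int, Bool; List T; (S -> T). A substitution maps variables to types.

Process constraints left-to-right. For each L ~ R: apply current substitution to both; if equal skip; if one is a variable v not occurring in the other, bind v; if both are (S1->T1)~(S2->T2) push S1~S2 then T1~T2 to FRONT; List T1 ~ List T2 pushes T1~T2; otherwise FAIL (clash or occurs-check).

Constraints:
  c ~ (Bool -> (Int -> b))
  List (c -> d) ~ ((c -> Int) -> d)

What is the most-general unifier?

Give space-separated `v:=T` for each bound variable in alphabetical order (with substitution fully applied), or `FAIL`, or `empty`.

Answer: FAIL

Derivation:
step 1: unify c ~ (Bool -> (Int -> b))  [subst: {-} | 1 pending]
  bind c := (Bool -> (Int -> b))
step 2: unify List ((Bool -> (Int -> b)) -> d) ~ (((Bool -> (Int -> b)) -> Int) -> d)  [subst: {c:=(Bool -> (Int -> b))} | 0 pending]
  clash: List ((Bool -> (Int -> b)) -> d) vs (((Bool -> (Int -> b)) -> Int) -> d)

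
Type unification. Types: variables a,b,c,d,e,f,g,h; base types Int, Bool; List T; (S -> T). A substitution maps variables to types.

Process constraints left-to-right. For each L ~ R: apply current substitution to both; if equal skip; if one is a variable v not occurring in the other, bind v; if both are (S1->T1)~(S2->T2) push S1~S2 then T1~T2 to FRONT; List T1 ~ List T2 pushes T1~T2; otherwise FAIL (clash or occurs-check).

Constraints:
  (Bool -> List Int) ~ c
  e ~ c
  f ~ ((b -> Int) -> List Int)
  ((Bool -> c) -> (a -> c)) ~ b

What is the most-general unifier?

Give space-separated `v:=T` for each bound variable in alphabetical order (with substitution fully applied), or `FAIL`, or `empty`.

Answer: b:=((Bool -> (Bool -> List Int)) -> (a -> (Bool -> List Int))) c:=(Bool -> List Int) e:=(Bool -> List Int) f:=((((Bool -> (Bool -> List Int)) -> (a -> (Bool -> List Int))) -> Int) -> List Int)

Derivation:
step 1: unify (Bool -> List Int) ~ c  [subst: {-} | 3 pending]
  bind c := (Bool -> List Int)
step 2: unify e ~ (Bool -> List Int)  [subst: {c:=(Bool -> List Int)} | 2 pending]
  bind e := (Bool -> List Int)
step 3: unify f ~ ((b -> Int) -> List Int)  [subst: {c:=(Bool -> List Int), e:=(Bool -> List Int)} | 1 pending]
  bind f := ((b -> Int) -> List Int)
step 4: unify ((Bool -> (Bool -> List Int)) -> (a -> (Bool -> List Int))) ~ b  [subst: {c:=(Bool -> List Int), e:=(Bool -> List Int), f:=((b -> Int) -> List Int)} | 0 pending]
  bind b := ((Bool -> (Bool -> List Int)) -> (a -> (Bool -> List Int)))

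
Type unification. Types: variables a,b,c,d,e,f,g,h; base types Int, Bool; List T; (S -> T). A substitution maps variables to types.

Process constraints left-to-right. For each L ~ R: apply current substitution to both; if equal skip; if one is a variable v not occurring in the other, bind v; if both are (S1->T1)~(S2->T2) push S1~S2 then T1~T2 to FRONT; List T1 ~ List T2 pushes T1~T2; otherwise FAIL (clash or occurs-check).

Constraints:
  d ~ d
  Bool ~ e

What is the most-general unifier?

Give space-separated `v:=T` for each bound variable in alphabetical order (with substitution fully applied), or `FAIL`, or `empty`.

Answer: e:=Bool

Derivation:
step 1: unify d ~ d  [subst: {-} | 1 pending]
  -> identical, skip
step 2: unify Bool ~ e  [subst: {-} | 0 pending]
  bind e := Bool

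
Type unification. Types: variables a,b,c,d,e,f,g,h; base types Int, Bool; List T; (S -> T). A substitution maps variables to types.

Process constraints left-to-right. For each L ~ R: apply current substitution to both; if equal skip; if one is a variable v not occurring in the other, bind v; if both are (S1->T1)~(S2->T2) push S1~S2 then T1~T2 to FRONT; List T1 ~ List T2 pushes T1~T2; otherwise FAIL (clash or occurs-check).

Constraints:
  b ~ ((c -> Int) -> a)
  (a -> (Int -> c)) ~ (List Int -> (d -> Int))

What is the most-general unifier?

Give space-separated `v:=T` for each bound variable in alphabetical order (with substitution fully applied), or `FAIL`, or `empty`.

Answer: a:=List Int b:=((Int -> Int) -> List Int) c:=Int d:=Int

Derivation:
step 1: unify b ~ ((c -> Int) -> a)  [subst: {-} | 1 pending]
  bind b := ((c -> Int) -> a)
step 2: unify (a -> (Int -> c)) ~ (List Int -> (d -> Int))  [subst: {b:=((c -> Int) -> a)} | 0 pending]
  -> decompose arrow: push a~List Int, (Int -> c)~(d -> Int)
step 3: unify a ~ List Int  [subst: {b:=((c -> Int) -> a)} | 1 pending]
  bind a := List Int
step 4: unify (Int -> c) ~ (d -> Int)  [subst: {b:=((c -> Int) -> a), a:=List Int} | 0 pending]
  -> decompose arrow: push Int~d, c~Int
step 5: unify Int ~ d  [subst: {b:=((c -> Int) -> a), a:=List Int} | 1 pending]
  bind d := Int
step 6: unify c ~ Int  [subst: {b:=((c -> Int) -> a), a:=List Int, d:=Int} | 0 pending]
  bind c := Int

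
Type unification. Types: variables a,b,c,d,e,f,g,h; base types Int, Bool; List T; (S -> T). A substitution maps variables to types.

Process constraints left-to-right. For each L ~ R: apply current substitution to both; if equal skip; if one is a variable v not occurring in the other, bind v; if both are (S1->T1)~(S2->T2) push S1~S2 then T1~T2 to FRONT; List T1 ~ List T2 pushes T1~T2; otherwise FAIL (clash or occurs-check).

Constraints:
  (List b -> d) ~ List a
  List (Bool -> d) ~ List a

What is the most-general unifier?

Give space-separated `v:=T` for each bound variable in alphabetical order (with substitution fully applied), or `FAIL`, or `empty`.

step 1: unify (List b -> d) ~ List a  [subst: {-} | 1 pending]
  clash: (List b -> d) vs List a

Answer: FAIL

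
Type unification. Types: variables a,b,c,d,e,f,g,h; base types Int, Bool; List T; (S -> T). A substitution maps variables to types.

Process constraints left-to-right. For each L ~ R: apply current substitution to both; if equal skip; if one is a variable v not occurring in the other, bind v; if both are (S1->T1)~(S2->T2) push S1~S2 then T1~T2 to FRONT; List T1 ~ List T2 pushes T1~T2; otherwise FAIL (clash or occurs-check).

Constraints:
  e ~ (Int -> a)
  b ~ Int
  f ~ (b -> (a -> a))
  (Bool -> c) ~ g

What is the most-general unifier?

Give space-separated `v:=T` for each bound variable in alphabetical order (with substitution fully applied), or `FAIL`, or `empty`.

Answer: b:=Int e:=(Int -> a) f:=(Int -> (a -> a)) g:=(Bool -> c)

Derivation:
step 1: unify e ~ (Int -> a)  [subst: {-} | 3 pending]
  bind e := (Int -> a)
step 2: unify b ~ Int  [subst: {e:=(Int -> a)} | 2 pending]
  bind b := Int
step 3: unify f ~ (Int -> (a -> a))  [subst: {e:=(Int -> a), b:=Int} | 1 pending]
  bind f := (Int -> (a -> a))
step 4: unify (Bool -> c) ~ g  [subst: {e:=(Int -> a), b:=Int, f:=(Int -> (a -> a))} | 0 pending]
  bind g := (Bool -> c)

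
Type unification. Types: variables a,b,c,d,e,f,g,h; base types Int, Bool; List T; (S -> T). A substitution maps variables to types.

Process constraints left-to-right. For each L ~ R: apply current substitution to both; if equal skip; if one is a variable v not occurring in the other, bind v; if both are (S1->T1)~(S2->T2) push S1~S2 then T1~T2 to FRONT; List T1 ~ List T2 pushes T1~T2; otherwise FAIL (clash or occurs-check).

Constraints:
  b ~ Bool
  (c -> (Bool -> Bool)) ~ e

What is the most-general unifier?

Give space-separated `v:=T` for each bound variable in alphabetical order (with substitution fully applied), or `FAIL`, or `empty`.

Answer: b:=Bool e:=(c -> (Bool -> Bool))

Derivation:
step 1: unify b ~ Bool  [subst: {-} | 1 pending]
  bind b := Bool
step 2: unify (c -> (Bool -> Bool)) ~ e  [subst: {b:=Bool} | 0 pending]
  bind e := (c -> (Bool -> Bool))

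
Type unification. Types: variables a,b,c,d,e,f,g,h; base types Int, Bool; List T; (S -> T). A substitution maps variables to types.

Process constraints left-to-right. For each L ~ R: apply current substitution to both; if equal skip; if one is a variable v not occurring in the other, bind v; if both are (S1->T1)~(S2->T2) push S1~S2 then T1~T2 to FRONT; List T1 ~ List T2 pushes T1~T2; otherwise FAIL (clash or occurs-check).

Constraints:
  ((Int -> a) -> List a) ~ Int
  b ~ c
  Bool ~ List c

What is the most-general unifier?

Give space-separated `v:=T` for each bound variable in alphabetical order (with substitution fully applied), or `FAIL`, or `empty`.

step 1: unify ((Int -> a) -> List a) ~ Int  [subst: {-} | 2 pending]
  clash: ((Int -> a) -> List a) vs Int

Answer: FAIL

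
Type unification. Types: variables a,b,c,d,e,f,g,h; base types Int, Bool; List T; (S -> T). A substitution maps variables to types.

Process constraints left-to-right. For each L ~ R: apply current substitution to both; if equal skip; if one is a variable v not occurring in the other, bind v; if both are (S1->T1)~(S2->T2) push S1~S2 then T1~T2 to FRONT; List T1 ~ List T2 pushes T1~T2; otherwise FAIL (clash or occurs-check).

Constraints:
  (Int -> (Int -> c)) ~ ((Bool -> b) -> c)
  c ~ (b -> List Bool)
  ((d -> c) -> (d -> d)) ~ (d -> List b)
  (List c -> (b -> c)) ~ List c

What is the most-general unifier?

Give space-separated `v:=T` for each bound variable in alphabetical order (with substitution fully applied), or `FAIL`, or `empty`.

Answer: FAIL

Derivation:
step 1: unify (Int -> (Int -> c)) ~ ((Bool -> b) -> c)  [subst: {-} | 3 pending]
  -> decompose arrow: push Int~(Bool -> b), (Int -> c)~c
step 2: unify Int ~ (Bool -> b)  [subst: {-} | 4 pending]
  clash: Int vs (Bool -> b)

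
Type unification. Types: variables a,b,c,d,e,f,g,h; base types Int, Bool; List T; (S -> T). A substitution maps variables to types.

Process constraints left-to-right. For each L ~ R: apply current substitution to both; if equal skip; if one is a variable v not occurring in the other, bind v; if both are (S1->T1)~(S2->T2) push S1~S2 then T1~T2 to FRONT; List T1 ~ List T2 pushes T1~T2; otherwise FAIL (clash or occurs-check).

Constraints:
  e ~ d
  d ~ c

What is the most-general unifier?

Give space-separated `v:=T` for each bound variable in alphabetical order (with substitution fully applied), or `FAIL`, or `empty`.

Answer: d:=c e:=c

Derivation:
step 1: unify e ~ d  [subst: {-} | 1 pending]
  bind e := d
step 2: unify d ~ c  [subst: {e:=d} | 0 pending]
  bind d := c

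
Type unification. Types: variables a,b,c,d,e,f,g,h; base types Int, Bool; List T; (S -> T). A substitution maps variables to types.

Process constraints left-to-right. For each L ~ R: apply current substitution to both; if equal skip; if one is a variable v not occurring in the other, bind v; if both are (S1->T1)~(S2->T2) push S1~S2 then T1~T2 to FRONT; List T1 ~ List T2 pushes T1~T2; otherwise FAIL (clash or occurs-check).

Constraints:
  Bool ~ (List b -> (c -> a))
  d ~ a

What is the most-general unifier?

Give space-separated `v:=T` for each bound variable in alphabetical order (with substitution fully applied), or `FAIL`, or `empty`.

Answer: FAIL

Derivation:
step 1: unify Bool ~ (List b -> (c -> a))  [subst: {-} | 1 pending]
  clash: Bool vs (List b -> (c -> a))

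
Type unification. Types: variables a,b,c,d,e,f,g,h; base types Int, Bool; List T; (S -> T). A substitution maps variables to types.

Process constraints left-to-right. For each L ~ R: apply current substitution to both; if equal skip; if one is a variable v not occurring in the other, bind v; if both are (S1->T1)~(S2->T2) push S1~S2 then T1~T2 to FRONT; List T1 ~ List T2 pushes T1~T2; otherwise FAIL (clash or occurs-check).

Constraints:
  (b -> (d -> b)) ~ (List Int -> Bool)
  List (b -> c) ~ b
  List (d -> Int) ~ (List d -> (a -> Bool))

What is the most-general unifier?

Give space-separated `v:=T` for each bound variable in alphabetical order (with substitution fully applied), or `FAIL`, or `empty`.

step 1: unify (b -> (d -> b)) ~ (List Int -> Bool)  [subst: {-} | 2 pending]
  -> decompose arrow: push b~List Int, (d -> b)~Bool
step 2: unify b ~ List Int  [subst: {-} | 3 pending]
  bind b := List Int
step 3: unify (d -> List Int) ~ Bool  [subst: {b:=List Int} | 2 pending]
  clash: (d -> List Int) vs Bool

Answer: FAIL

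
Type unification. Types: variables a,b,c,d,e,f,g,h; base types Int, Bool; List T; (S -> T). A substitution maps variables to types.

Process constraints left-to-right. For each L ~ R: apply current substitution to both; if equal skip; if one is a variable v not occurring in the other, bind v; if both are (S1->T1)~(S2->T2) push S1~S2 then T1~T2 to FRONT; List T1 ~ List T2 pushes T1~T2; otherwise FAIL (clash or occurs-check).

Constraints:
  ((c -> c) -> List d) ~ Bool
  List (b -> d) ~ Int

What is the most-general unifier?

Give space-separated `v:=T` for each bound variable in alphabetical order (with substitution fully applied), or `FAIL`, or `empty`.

step 1: unify ((c -> c) -> List d) ~ Bool  [subst: {-} | 1 pending]
  clash: ((c -> c) -> List d) vs Bool

Answer: FAIL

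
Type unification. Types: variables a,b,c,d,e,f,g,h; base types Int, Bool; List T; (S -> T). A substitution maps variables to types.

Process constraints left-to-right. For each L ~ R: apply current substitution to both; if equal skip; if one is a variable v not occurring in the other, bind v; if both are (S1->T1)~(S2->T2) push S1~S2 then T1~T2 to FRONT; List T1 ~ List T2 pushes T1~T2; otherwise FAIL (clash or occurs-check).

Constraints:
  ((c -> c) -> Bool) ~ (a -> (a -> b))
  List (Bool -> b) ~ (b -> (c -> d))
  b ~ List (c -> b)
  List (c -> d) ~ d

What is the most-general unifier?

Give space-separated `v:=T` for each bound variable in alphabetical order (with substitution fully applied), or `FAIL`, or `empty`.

Answer: FAIL

Derivation:
step 1: unify ((c -> c) -> Bool) ~ (a -> (a -> b))  [subst: {-} | 3 pending]
  -> decompose arrow: push (c -> c)~a, Bool~(a -> b)
step 2: unify (c -> c) ~ a  [subst: {-} | 4 pending]
  bind a := (c -> c)
step 3: unify Bool ~ ((c -> c) -> b)  [subst: {a:=(c -> c)} | 3 pending]
  clash: Bool vs ((c -> c) -> b)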